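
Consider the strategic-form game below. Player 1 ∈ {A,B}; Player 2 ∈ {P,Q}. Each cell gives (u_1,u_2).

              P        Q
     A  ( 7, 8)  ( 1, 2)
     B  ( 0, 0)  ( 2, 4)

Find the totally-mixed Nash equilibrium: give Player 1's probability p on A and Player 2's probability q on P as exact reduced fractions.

P1 mixes 2/5 on A; P2 mixes 1/8 on P

P1 indiff ⇒ q·7+(1-q)·1 = q·0+(1-q)·2 ⇒ q(7) = (1-q)(1) ⇒ q = 1/8
P2 indiff ⇒ p·8+(1-p)·0 = p·2+(1-p)·4 ⇒ p(6) = (1-p)(4) ⇒ p = 2/5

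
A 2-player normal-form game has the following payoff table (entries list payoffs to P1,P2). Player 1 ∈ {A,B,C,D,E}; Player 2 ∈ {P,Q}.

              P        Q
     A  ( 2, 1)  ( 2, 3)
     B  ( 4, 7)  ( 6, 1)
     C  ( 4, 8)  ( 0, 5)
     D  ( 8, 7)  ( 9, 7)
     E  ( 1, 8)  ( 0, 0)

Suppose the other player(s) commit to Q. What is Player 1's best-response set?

P1 best: {D}

u_1(A vs Q) = 2
u_1(B vs Q) = 6
u_1(C vs Q) = 0
u_1(D vs Q) = 9
u_1(E vs Q) = 0
max payoff 9 at {D}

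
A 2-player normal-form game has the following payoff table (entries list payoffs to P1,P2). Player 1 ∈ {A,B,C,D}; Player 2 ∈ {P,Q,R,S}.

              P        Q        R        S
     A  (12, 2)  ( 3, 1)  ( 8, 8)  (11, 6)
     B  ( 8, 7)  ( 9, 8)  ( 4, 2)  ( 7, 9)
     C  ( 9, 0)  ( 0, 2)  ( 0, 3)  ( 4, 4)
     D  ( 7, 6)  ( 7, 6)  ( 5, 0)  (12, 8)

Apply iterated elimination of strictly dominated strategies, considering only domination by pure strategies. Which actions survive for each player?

P1 drop C (A beats it: P:12>9 Q:3>0 R:8>0 S:11>4)
P2 drop P (S beats it: A:6>2 B:9>7 D:8>6)
P2 drop Q (S beats it: A:6>1 B:9>8 D:8>6)
P1 drop B (A beats it: R:8>4 S:11>7)
P1→{A,D} P2→{R,S}

Remaining: P1:{A,D} P2:{R,S}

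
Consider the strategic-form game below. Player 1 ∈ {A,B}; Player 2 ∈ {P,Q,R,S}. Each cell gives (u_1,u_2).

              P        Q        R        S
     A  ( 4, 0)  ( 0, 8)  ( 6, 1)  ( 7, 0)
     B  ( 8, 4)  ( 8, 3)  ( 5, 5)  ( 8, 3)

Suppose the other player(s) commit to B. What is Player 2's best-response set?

u_2(P vs B) = 4
u_2(Q vs B) = 3
u_2(R vs B) = 5
u_2(S vs B) = 3
max payoff 5 at {R}

BR_2 = {R}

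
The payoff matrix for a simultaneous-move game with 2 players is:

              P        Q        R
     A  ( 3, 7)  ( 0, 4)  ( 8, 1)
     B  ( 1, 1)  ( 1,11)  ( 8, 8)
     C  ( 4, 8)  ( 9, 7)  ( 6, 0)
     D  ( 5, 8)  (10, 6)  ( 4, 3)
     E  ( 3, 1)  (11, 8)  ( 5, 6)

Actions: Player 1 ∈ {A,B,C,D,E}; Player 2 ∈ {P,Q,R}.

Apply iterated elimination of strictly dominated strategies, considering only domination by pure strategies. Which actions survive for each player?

P2 drop R (Q beats it: A:4>1 B:11>8 C:7>0 D:6>3 E:8>6)
P1 drop A (C beats it: P:4>3 Q:9>0)
P1 drop B (C beats it: P:4>1 Q:9>1)
P1 drop C (D beats it: P:5>4 Q:10>9)
P1→{D,E} P2→{P,Q}

IESDS → P1:{D,E} P2:{P,Q}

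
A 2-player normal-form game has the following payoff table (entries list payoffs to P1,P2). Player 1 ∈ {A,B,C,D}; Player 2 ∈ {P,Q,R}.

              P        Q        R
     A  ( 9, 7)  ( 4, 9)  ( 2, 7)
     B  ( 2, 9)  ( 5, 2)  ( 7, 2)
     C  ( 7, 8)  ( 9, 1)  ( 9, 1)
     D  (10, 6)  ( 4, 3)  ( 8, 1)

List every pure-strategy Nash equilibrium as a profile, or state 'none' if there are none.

NE set: (D,P)

(A,P): not NE [P1→D gives 10>9; P2→Q gives 9>7]
(A,Q): not NE [P1→C gives 9>4]
(A,R): not NE [P1→C gives 9>2; P2→Q gives 9>7]
(B,P): not NE [P1→D gives 10>2]
(B,Q): not NE [P1→C gives 9>5; P2→P gives 9>2]
(B,R): not NE [P1→C gives 9>7; P2→P gives 9>2]
(C,P): not NE [P1→D gives 10>7]
(C,Q): not NE [P2→P gives 8>1]
(C,R): not NE [P2→P gives 8>1]
(D,P): NE
(D,Q): not NE [P1→C gives 9>4; P2→P gives 6>3]
(D,R): not NE [P1→C gives 9>8; P2→P gives 6>1]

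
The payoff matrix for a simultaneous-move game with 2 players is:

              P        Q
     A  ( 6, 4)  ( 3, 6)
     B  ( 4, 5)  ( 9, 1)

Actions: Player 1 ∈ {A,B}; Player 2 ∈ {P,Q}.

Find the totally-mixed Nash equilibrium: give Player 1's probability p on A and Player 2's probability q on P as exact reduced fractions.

P1 indiff ⇒ q·6+(1-q)·3 = q·4+(1-q)·9 ⇒ q(2) = (1-q)(6) ⇒ q = 3/4
P2 indiff ⇒ p·4+(1-p)·5 = p·6+(1-p)·1 ⇒ p(-2) = (1-p)(-4) ⇒ p = 2/3

p=2/3, q=3/4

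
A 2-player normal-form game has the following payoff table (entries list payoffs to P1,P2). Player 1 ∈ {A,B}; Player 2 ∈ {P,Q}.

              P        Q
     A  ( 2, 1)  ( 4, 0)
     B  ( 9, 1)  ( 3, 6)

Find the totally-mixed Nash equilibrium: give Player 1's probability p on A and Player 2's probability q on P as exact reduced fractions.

P1 indiff ⇒ q·2+(1-q)·4 = q·9+(1-q)·3 ⇒ q(-7) = (1-q)(-1) ⇒ q = 1/8
P2 indiff ⇒ p·1+(1-p)·1 = p·0+(1-p)·6 ⇒ p(1) = (1-p)(5) ⇒ p = 5/6

P1 mixes 5/6 on A; P2 mixes 1/8 on P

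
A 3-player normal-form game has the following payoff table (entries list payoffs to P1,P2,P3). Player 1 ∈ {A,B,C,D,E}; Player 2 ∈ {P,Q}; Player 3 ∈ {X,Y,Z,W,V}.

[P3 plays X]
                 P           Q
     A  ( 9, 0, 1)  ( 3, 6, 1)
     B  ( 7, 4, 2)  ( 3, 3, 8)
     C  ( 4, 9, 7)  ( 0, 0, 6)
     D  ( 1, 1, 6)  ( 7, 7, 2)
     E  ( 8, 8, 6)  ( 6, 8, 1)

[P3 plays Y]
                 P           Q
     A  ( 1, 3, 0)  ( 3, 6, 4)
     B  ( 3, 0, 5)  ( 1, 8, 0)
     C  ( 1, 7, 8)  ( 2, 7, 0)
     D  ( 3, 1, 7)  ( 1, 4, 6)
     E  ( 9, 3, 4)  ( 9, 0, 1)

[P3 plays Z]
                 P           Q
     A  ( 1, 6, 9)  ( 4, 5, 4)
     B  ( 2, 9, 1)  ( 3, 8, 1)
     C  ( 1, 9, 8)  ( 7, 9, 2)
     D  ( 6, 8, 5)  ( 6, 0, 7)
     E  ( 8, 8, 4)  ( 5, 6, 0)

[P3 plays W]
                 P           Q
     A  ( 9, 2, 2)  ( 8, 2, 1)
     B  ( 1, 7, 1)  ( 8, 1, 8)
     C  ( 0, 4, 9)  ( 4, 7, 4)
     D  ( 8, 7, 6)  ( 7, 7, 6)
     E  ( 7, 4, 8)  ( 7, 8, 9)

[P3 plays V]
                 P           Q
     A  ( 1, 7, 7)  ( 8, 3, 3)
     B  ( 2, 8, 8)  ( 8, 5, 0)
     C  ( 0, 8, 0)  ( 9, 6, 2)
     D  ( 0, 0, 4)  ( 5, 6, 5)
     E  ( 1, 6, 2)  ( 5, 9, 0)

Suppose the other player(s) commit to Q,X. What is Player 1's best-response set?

u_1(A vs Q,X) = 3
u_1(B vs Q,X) = 3
u_1(C vs Q,X) = 0
u_1(D vs Q,X) = 7
u_1(E vs Q,X) = 6
max payoff 7 at {D}

BR_1 = {D}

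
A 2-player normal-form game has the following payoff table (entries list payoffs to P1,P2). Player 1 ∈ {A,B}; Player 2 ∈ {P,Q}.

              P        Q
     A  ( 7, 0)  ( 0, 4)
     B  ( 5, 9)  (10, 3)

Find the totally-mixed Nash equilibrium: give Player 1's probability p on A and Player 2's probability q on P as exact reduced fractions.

P1 indiff ⇒ q·7+(1-q)·0 = q·5+(1-q)·10 ⇒ q(2) = (1-q)(10) ⇒ q = 5/6
P2 indiff ⇒ p·0+(1-p)·9 = p·4+(1-p)·3 ⇒ p(-4) = (1-p)(-6) ⇒ p = 3/5

P1 mixes 3/5 on A; P2 mixes 5/6 on P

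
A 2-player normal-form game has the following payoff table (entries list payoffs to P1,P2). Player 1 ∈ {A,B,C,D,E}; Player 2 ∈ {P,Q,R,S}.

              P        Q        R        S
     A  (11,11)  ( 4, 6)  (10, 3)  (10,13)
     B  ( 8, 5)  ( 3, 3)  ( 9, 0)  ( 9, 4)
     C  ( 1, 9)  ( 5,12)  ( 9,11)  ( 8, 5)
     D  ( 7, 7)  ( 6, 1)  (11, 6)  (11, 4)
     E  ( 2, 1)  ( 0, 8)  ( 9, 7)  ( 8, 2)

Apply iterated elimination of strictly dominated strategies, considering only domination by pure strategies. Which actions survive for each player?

Survivors P1:{A,D} P2:{P,S}

P1 drop B (A beats it: P:11>8 Q:4>3 R:10>9 S:10>9)
P1 drop C (D beats it: P:7>1 Q:6>5 R:11>9 S:11>8)
P1 drop E (A beats it: P:11>2 Q:4>0 R:10>9 S:10>8)
P2 drop Q (P beats it: A:11>6 D:7>1)
P2 drop R (P beats it: A:11>3 D:7>6)
P1→{A,D} P2→{P,S}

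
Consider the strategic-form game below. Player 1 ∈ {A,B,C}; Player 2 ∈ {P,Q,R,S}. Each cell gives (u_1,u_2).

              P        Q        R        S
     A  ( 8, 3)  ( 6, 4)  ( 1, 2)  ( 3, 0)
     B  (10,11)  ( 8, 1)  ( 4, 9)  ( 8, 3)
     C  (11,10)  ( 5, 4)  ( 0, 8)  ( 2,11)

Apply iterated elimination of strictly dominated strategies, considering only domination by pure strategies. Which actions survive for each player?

P1 drop A (B beats it: P:10>8 Q:8>6 R:4>1 S:8>3)
P2 drop Q (P beats it: B:11>1 C:10>4)
P2 drop R (P beats it: B:11>9 C:10>8)
P1→{B,C} P2→{P,S}

IESDS → P1:{B,C} P2:{P,S}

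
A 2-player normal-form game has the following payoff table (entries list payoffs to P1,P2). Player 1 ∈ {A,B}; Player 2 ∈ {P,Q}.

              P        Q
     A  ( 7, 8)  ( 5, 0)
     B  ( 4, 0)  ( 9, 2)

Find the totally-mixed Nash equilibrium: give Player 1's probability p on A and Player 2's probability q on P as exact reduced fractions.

P1 indiff ⇒ q·7+(1-q)·5 = q·4+(1-q)·9 ⇒ q(3) = (1-q)(4) ⇒ q = 4/7
P2 indiff ⇒ p·8+(1-p)·0 = p·0+(1-p)·2 ⇒ p(8) = (1-p)(2) ⇒ p = 1/5

(p,q) = (1/5, 4/7)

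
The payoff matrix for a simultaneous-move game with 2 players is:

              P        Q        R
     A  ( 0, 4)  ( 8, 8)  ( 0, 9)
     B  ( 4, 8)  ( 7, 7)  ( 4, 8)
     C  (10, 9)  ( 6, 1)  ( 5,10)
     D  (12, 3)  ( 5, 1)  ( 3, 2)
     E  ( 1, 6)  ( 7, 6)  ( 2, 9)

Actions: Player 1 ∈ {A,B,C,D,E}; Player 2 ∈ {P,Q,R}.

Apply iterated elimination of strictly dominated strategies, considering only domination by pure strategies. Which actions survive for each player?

Remaining: P1:{C,D} P2:{P,R}

P2 drop Q (R beats it: A:9>8 B:8>7 C:10>1 D:2>1 E:9>6)
P1 drop A (B beats it: P:4>0 R:4>0)
P1 drop B (C beats it: P:10>4 R:5>4)
P1 drop E (C beats it: P:10>1 R:5>2)
P1→{C,D} P2→{P,R}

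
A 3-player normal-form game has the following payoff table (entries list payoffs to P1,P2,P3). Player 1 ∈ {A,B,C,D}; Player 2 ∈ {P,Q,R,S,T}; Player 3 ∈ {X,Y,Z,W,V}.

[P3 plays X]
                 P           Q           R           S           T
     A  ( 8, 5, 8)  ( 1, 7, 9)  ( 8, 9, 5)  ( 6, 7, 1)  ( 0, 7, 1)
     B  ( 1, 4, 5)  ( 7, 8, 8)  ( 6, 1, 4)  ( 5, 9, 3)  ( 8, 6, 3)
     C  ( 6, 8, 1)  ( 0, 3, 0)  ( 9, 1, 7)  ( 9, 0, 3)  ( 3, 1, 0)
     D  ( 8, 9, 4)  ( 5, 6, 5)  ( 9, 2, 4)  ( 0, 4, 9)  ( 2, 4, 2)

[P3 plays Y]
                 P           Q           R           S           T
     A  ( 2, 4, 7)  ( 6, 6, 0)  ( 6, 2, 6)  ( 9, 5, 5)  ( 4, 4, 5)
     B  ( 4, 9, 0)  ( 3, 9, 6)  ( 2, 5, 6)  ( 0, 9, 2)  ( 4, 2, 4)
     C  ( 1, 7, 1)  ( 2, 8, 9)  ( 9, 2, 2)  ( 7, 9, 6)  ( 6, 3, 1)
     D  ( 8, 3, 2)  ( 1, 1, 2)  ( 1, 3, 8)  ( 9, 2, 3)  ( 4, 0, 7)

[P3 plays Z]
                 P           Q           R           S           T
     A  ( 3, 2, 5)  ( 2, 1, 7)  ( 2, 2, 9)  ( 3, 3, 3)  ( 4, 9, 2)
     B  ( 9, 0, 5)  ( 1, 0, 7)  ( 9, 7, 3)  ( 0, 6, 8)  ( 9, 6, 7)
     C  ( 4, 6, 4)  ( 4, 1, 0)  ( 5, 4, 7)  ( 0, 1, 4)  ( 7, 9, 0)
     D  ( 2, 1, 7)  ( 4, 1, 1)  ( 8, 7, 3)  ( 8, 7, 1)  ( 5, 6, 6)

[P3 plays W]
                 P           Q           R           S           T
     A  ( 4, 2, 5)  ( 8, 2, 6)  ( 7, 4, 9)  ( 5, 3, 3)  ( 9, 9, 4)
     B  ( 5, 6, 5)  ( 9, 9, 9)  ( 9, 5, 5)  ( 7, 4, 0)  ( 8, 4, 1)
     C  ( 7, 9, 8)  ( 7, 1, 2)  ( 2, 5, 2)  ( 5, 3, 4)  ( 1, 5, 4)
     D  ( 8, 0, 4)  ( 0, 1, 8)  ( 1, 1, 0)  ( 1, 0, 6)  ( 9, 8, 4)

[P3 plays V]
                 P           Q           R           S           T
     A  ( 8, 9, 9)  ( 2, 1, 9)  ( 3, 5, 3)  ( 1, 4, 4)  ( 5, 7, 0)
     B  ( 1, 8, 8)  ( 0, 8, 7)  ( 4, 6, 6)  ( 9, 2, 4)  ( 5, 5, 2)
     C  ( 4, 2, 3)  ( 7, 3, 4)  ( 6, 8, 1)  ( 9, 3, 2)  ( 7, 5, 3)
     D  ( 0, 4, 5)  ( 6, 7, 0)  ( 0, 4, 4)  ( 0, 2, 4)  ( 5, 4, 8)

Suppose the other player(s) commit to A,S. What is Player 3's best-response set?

u_3(X vs A,S) = 1
u_3(Y vs A,S) = 5
u_3(Z vs A,S) = 3
u_3(W vs A,S) = 3
u_3(V vs A,S) = 4
max payoff 5 at {Y}

argmax u_3 = {Y}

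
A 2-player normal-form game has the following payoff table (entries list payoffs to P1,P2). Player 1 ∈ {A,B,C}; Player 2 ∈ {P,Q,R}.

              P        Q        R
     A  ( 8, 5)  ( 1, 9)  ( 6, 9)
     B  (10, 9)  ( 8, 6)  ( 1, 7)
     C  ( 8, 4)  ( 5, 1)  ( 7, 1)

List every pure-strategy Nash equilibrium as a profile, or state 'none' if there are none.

Nash profiles: (B,P)

(A,P): not NE [P1→B gives 10>8; P2→R gives 9>5]
(A,Q): not NE [P1→B gives 8>1]
(A,R): not NE [P1→C gives 7>6]
(B,P): NE
(B,Q): not NE [P2→P gives 9>6]
(B,R): not NE [P1→C gives 7>1; P2→P gives 9>7]
(C,P): not NE [P1→B gives 10>8]
(C,Q): not NE [P1→B gives 8>5; P2→P gives 4>1]
(C,R): not NE [P2→P gives 4>1]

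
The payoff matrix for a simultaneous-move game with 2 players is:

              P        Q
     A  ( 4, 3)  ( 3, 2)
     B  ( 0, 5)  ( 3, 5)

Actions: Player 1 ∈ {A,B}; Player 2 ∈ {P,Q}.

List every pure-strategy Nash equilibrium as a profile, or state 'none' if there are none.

(A,P): NE
(A,Q): not NE [P2→P gives 3>2]
(B,P): not NE [P1→A gives 4>0]
(B,Q): NE

Nash profiles: (A,P), (B,Q)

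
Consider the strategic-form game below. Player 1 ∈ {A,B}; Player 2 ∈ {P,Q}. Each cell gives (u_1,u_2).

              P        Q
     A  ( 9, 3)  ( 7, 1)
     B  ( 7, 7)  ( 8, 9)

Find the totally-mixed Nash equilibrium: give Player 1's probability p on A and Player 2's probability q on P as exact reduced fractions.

P1 mixes 1/2 on A; P2 mixes 1/3 on P

P1 indiff ⇒ q·9+(1-q)·7 = q·7+(1-q)·8 ⇒ q(2) = (1-q)(1) ⇒ q = 1/3
P2 indiff ⇒ p·3+(1-p)·7 = p·1+(1-p)·9 ⇒ p(2) = (1-p)(2) ⇒ p = 1/2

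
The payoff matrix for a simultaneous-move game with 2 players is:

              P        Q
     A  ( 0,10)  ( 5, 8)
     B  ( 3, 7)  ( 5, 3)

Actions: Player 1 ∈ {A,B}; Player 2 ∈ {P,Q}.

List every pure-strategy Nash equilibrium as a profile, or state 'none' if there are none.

PSNE = {(B,P)}

(A,P): not NE [P1→B gives 3>0]
(A,Q): not NE [P2→P gives 10>8]
(B,P): NE
(B,Q): not NE [P2→P gives 7>3]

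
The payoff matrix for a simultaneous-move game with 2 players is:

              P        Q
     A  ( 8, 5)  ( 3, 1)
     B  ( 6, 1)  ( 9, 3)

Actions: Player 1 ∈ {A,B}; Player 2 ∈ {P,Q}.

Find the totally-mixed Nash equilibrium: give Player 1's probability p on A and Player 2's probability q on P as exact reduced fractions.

P1 mixes 1/3 on A; P2 mixes 3/4 on P

P1 indiff ⇒ q·8+(1-q)·3 = q·6+(1-q)·9 ⇒ q(2) = (1-q)(6) ⇒ q = 3/4
P2 indiff ⇒ p·5+(1-p)·1 = p·1+(1-p)·3 ⇒ p(4) = (1-p)(2) ⇒ p = 1/3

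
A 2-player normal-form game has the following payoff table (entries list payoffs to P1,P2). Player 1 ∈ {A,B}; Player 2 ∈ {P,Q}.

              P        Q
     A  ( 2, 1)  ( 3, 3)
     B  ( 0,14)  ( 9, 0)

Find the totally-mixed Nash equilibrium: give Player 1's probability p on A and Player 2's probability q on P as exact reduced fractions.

(p,q) = (7/8, 3/4)

P1 indiff ⇒ q·2+(1-q)·3 = q·0+(1-q)·9 ⇒ q(2) = (1-q)(6) ⇒ q = 3/4
P2 indiff ⇒ p·1+(1-p)·14 = p·3+(1-p)·0 ⇒ p(-2) = (1-p)(-14) ⇒ p = 7/8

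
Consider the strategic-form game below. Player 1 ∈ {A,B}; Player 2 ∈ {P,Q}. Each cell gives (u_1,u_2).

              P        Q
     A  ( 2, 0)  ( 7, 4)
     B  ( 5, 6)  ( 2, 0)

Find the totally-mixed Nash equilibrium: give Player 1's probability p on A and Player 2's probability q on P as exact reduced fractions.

P1 indiff ⇒ q·2+(1-q)·7 = q·5+(1-q)·2 ⇒ q(-3) = (1-q)(-5) ⇒ q = 5/8
P2 indiff ⇒ p·0+(1-p)·6 = p·4+(1-p)·0 ⇒ p(-4) = (1-p)(-6) ⇒ p = 3/5

P1 mixes 3/5 on A; P2 mixes 5/8 on P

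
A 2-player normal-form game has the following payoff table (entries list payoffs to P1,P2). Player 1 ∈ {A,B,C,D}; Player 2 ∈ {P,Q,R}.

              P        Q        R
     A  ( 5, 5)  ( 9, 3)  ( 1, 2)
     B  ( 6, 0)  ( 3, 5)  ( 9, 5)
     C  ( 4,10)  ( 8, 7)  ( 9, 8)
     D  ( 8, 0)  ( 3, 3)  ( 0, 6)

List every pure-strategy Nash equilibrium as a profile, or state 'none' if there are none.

(A,P): not NE [P1→D gives 8>5]
(A,Q): not NE [P2→P gives 5>3]
(A,R): not NE [P1→C gives 9>1; P2→P gives 5>2]
(B,P): not NE [P1→D gives 8>6; P2→R gives 5>0]
(B,Q): not NE [P1→A gives 9>3]
(B,R): NE
(C,P): not NE [P1→D gives 8>4]
(C,Q): not NE [P1→A gives 9>8; P2→P gives 10>7]
(C,R): not NE [P2→P gives 10>8]
(D,P): not NE [P2→R gives 6>0]
(D,Q): not NE [P1→A gives 9>3; P2→R gives 6>3]
(D,R): not NE [P1→C gives 9>0]

NE set: (B,R)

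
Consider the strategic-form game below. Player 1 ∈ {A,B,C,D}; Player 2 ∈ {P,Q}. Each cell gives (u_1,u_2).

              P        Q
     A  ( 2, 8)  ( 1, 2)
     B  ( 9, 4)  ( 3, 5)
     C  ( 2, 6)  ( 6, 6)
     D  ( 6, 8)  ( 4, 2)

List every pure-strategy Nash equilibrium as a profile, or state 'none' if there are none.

PSNE = {(C,Q)}

(A,P): not NE [P1→B gives 9>2]
(A,Q): not NE [P1→C gives 6>1; P2→P gives 8>2]
(B,P): not NE [P2→Q gives 5>4]
(B,Q): not NE [P1→C gives 6>3]
(C,P): not NE [P1→B gives 9>2]
(C,Q): NE
(D,P): not NE [P1→B gives 9>6]
(D,Q): not NE [P1→C gives 6>4; P2→P gives 8>2]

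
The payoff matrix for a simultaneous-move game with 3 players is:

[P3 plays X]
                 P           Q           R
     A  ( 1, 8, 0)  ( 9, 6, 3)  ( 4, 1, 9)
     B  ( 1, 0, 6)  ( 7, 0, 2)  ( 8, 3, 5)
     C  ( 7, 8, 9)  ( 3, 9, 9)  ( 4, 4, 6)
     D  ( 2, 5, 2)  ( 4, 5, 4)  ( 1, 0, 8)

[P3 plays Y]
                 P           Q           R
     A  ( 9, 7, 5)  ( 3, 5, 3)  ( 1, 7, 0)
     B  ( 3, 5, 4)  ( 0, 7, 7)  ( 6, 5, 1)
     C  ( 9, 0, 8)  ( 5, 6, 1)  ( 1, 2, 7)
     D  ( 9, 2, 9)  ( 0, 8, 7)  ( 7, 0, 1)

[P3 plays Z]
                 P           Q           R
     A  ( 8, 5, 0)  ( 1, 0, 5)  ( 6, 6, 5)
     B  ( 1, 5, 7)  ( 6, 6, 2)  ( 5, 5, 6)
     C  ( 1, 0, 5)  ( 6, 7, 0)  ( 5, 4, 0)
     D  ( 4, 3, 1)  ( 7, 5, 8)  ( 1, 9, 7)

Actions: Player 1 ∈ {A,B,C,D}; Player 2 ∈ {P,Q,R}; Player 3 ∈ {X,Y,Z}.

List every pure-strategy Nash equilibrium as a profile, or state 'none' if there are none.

(A,P,X): not NE [P1→C gives 7>1; P3→Y gives 5>0]
(A,P,Y): NE
(A,P,Z): not NE [P2→R gives 6>5; P3→Y gives 5>0]
(A,Q,X): not NE [P2→P gives 8>6; P3→Z gives 5>3]
(A,Q,Y): not NE [P1→C gives 5>3; P2→R gives 7>5; P3→Z gives 5>3]
(A,Q,Z): not NE [P1→D gives 7>1; P2→R gives 6>0]
(A,R,X): not NE [P1→B gives 8>4; P2→P gives 8>1]
(A,R,Y): not NE [P1→D gives 7>1; P3→X gives 9>0]
(A,R,Z): not NE [P3→X gives 9>5]
(B,P,X): not NE [P1→C gives 7>1; P2→R gives 3>0; P3→Z gives 7>6]
(B,P,Y): not NE [P1→D gives 9>3; P2→Q gives 7>5; P3→Z gives 7>4]
(B,P,Z): not NE [P1→A gives 8>1; P2→Q gives 6>5]
(B,Q,X): not NE [P1→A gives 9>7; P2→R gives 3>0; P3→Y gives 7>2]
(B,Q,Y): not NE [P1→C gives 5>0]
(B,Q,Z): not NE [P1→D gives 7>6; P3→Y gives 7>2]
(B,R,X): not NE [P3→Z gives 6>5]
(B,R,Y): not NE [P1→D gives 7>6; P2→Q gives 7>5; P3→Z gives 6>1]
(B,R,Z): not NE [P1→A gives 6>5; P2→Q gives 6>5]
(C,P,X): not NE [P2→Q gives 9>8]
(C,P,Y): not NE [P2→Q gives 6>0; P3→X gives 9>8]
(C,P,Z): not NE [P1→A gives 8>1; P2→Q gives 7>0; P3→X gives 9>5]
(C,Q,X): not NE [P1→A gives 9>3]
(C,Q,Y): not NE [P3→X gives 9>1]
(C,Q,Z): not NE [P1→D gives 7>6; P3→X gives 9>0]
(C,R,X): not NE [P1→B gives 8>4; P2→Q gives 9>4; P3→Y gives 7>6]
(C,R,Y): not NE [P1→D gives 7>1; P2→Q gives 6>2]
(C,R,Z): not NE [P1→A gives 6>5; P2→Q gives 7>4; P3→Y gives 7>0]
(D,P,X): not NE [P1→C gives 7>2; P3→Y gives 9>2]
(D,P,Y): not NE [P2→Q gives 8>2]
(D,P,Z): not NE [P1→A gives 8>4; P2→R gives 9>3; P3→Y gives 9>1]
(D,Q,X): not NE [P1→A gives 9>4; P3→Z gives 8>4]
(D,Q,Y): not NE [P1→C gives 5>0; P3→Z gives 8>7]
(D,Q,Z): not NE [P2→R gives 9>5]
(D,R,X): not NE [P1→B gives 8>1; P2→Q gives 5>0]
(D,R,Y): not NE [P2→Q gives 8>0; P3→X gives 8>1]
(D,R,Z): not NE [P1→A gives 6>1; P3→X gives 8>7]

PSNE = {(A,P,Y)}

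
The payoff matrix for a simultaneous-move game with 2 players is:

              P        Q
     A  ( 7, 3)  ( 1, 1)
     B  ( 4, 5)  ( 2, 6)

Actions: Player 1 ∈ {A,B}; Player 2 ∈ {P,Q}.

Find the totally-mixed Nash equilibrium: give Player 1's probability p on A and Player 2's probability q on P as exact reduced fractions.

p=1/3, q=1/4

P1 indiff ⇒ q·7+(1-q)·1 = q·4+(1-q)·2 ⇒ q(3) = (1-q)(1) ⇒ q = 1/4
P2 indiff ⇒ p·3+(1-p)·5 = p·1+(1-p)·6 ⇒ p(2) = (1-p)(1) ⇒ p = 1/3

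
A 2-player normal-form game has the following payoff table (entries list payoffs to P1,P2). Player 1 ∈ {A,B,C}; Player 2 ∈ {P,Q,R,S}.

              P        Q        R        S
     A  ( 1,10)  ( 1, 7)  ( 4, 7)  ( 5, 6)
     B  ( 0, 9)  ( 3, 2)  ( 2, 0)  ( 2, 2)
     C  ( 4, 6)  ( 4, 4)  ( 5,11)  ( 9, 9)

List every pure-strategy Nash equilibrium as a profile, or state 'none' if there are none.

PSNE = {(C,R)}

(A,P): not NE [P1→C gives 4>1]
(A,Q): not NE [P1→C gives 4>1; P2→P gives 10>7]
(A,R): not NE [P1→C gives 5>4; P2→P gives 10>7]
(A,S): not NE [P1→C gives 9>5; P2→P gives 10>6]
(B,P): not NE [P1→C gives 4>0]
(B,Q): not NE [P1→C gives 4>3; P2→P gives 9>2]
(B,R): not NE [P1→C gives 5>2; P2→P gives 9>0]
(B,S): not NE [P1→C gives 9>2; P2→P gives 9>2]
(C,P): not NE [P2→R gives 11>6]
(C,Q): not NE [P2→R gives 11>4]
(C,R): NE
(C,S): not NE [P2→R gives 11>9]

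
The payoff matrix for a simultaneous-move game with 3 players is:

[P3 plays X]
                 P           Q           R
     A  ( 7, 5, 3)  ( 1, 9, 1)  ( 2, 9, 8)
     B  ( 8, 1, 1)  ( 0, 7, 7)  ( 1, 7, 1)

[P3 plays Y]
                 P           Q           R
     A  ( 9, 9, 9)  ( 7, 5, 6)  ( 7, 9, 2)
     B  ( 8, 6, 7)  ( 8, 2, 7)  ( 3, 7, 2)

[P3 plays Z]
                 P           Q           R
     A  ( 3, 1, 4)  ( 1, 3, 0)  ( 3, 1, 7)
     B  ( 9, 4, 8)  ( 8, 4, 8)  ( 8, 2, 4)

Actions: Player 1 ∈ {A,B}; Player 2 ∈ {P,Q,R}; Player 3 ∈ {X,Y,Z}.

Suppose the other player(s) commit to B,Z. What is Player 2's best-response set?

u_2(P vs B,Z) = 4
u_2(Q vs B,Z) = 4
u_2(R vs B,Z) = 2
max payoff 4 at {P,Q}

P2 best: {P,Q}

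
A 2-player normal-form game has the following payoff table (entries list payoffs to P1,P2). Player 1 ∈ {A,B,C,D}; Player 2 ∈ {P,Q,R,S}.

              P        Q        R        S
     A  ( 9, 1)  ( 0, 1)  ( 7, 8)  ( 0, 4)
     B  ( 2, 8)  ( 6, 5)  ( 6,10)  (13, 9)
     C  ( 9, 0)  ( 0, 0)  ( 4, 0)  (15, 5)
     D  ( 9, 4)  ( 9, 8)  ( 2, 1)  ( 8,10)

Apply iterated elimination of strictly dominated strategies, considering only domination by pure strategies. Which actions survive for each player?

P2 drop P (S beats it: A:4>1 B:9>8 C:5>0 D:10>4)
P2 drop Q (S beats it: A:4>1 B:9>5 C:5>0 D:10>8)
P1 drop D (B beats it: R:6>2 S:13>8)
P1→{A,B,C} P2→{R,S}

Remaining: P1:{A,B,C} P2:{R,S}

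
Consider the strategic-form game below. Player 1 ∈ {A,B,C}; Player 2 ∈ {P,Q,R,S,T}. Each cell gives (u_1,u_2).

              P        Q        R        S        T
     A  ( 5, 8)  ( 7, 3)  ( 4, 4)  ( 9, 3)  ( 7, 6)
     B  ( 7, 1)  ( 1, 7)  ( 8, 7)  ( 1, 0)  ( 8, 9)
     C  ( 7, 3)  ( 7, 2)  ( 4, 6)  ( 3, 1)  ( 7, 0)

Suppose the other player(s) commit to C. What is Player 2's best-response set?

u_2(P vs C) = 3
u_2(Q vs C) = 2
u_2(R vs C) = 6
u_2(S vs C) = 1
u_2(T vs C) = 0
max payoff 6 at {R}

P2 best: {R}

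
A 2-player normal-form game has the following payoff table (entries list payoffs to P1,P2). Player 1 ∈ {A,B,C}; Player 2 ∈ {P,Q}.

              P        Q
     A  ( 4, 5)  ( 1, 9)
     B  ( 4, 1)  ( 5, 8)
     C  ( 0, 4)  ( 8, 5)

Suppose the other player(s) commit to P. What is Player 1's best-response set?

u_1(A vs P) = 4
u_1(B vs P) = 4
u_1(C vs P) = 0
max payoff 4 at {A,B}

argmax u_1 = {A,B}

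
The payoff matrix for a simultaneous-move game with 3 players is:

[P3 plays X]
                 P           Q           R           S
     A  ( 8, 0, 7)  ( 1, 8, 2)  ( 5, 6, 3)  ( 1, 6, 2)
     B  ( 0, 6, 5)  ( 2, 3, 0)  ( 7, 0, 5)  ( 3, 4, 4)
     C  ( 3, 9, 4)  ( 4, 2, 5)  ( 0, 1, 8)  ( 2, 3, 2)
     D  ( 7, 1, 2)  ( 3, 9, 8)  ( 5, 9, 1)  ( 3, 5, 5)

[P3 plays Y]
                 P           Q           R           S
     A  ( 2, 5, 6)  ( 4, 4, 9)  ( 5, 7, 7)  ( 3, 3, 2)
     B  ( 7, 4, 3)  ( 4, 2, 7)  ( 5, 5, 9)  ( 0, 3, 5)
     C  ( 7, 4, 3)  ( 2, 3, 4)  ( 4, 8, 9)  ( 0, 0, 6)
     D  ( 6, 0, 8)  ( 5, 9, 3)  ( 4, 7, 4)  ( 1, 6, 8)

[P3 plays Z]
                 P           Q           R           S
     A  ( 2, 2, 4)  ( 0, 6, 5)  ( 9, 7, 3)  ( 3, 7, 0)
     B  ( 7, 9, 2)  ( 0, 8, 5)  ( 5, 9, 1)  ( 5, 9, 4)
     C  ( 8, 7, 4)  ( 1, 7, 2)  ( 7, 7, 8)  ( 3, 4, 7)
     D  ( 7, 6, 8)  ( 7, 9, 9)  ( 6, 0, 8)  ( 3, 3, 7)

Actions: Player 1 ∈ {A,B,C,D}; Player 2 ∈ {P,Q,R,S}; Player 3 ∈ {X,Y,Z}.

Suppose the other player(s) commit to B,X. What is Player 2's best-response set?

u_2(P vs B,X) = 6
u_2(Q vs B,X) = 3
u_2(R vs B,X) = 0
u_2(S vs B,X) = 4
max payoff 6 at {P}

P2 best: {P}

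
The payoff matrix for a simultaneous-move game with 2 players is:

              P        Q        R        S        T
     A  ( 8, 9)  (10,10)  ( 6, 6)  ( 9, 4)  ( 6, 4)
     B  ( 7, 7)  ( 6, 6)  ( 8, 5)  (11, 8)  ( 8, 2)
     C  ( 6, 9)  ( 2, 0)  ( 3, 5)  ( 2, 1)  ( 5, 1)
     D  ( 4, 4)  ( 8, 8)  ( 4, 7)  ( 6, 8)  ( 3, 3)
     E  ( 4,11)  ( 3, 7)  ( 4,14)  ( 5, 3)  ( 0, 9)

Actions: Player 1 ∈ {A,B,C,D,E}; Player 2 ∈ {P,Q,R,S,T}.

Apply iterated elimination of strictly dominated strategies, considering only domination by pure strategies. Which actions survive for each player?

IESDS → P1:{A,B} P2:{P,Q,S}

P1 drop C (A beats it: P:8>6 Q:10>2 R:6>3 S:9>2 T:6>5)
P1 drop D (A beats it: P:8>4 Q:10>8 R:6>4 S:9>6 T:6>3)
P1 drop E (A beats it: P:8>4 Q:10>3 R:6>4 S:9>5 T:6>0)
P2 drop R (P beats it: A:9>6 B:7>5)
P2 drop T (P beats it: A:9>4 B:7>2)
P1→{A,B} P2→{P,Q,S}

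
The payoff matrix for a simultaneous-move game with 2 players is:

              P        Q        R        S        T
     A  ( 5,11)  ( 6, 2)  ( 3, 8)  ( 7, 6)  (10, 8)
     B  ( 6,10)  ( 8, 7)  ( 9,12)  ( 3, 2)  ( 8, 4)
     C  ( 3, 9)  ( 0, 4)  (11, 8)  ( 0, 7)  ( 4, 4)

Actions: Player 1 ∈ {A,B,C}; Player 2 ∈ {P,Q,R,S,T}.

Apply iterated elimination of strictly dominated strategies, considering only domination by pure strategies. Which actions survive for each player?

P2 drop Q (P beats it: A:11>2 B:10>7 C:9>4)
P2 drop S (P beats it: A:11>6 B:10>2 C:9>7)
P2 drop T (P beats it: A:11>8 B:10>4 C:9>4)
P1 drop A (B beats it: P:6>5 R:9>3)
P1→{B,C} P2→{P,R}

Remaining: P1:{B,C} P2:{P,R}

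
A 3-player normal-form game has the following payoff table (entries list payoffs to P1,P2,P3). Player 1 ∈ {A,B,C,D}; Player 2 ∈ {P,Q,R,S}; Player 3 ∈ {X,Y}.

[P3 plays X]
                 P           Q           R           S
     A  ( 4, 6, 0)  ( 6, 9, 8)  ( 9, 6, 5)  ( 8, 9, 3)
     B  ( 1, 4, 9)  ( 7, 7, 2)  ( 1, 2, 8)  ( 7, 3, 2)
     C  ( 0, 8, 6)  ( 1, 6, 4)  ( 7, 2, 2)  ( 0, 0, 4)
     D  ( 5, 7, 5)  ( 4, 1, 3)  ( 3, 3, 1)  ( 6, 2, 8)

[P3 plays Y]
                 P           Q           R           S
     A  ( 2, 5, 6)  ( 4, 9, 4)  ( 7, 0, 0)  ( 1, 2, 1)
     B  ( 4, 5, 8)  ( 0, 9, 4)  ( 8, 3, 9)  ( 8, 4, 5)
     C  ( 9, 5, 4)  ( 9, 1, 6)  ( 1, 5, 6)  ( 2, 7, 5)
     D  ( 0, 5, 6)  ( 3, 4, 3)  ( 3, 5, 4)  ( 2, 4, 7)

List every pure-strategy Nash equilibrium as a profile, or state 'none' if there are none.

PSNE = {(A,S,X)}

(A,P,X): not NE [P1→D gives 5>4; P2→S gives 9>6; P3→Y gives 6>0]
(A,P,Y): not NE [P1→C gives 9>2; P2→Q gives 9>5]
(A,Q,X): not NE [P1→B gives 7>6]
(A,Q,Y): not NE [P1→C gives 9>4; P3→X gives 8>4]
(A,R,X): not NE [P2→S gives 9>6]
(A,R,Y): not NE [P1→B gives 8>7; P2→Q gives 9>0; P3→X gives 5>0]
(A,S,X): NE
(A,S,Y): not NE [P1→B gives 8>1; P2→Q gives 9>2; P3→X gives 3>1]
(B,P,X): not NE [P1→D gives 5>1; P2→Q gives 7>4]
(B,P,Y): not NE [P1→C gives 9>4; P2→Q gives 9>5; P3→X gives 9>8]
(B,Q,X): not NE [P3→Y gives 4>2]
(B,Q,Y): not NE [P1→C gives 9>0]
(B,R,X): not NE [P1→A gives 9>1; P2→Q gives 7>2; P3→Y gives 9>8]
(B,R,Y): not NE [P2→Q gives 9>3]
(B,S,X): not NE [P1→A gives 8>7; P2→Q gives 7>3; P3→Y gives 5>2]
(B,S,Y): not NE [P2→Q gives 9>4]
(C,P,X): not NE [P1→D gives 5>0]
(C,P,Y): not NE [P2→S gives 7>5; P3→X gives 6>4]
(C,Q,X): not NE [P1→B gives 7>1; P2→P gives 8>6; P3→Y gives 6>4]
(C,Q,Y): not NE [P2→S gives 7>1]
(C,R,X): not NE [P1→A gives 9>7; P2→P gives 8>2; P3→Y gives 6>2]
(C,R,Y): not NE [P1→B gives 8>1; P2→S gives 7>5]
(C,S,X): not NE [P1→A gives 8>0; P2→P gives 8>0; P3→Y gives 5>4]
(C,S,Y): not NE [P1→B gives 8>2]
(D,P,X): not NE [P3→Y gives 6>5]
(D,P,Y): not NE [P1→C gives 9>0]
(D,Q,X): not NE [P1→B gives 7>4; P2→P gives 7>1]
(D,Q,Y): not NE [P1→C gives 9>3; P2→R gives 5>4]
(D,R,X): not NE [P1→A gives 9>3; P2→P gives 7>3; P3→Y gives 4>1]
(D,R,Y): not NE [P1→B gives 8>3]
(D,S,X): not NE [P1→A gives 8>6; P2→P gives 7>2]
(D,S,Y): not NE [P1→B gives 8>2; P2→R gives 5>4; P3→X gives 8>7]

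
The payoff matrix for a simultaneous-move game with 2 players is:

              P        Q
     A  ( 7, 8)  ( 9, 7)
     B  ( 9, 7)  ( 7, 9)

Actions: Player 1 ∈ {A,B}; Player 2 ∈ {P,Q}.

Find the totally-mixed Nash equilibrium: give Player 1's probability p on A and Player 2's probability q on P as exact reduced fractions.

P1 indiff ⇒ q·7+(1-q)·9 = q·9+(1-q)·7 ⇒ q(-2) = (1-q)(-2) ⇒ q = 1/2
P2 indiff ⇒ p·8+(1-p)·7 = p·7+(1-p)·9 ⇒ p(1) = (1-p)(2) ⇒ p = 2/3

(p,q) = (2/3, 1/2)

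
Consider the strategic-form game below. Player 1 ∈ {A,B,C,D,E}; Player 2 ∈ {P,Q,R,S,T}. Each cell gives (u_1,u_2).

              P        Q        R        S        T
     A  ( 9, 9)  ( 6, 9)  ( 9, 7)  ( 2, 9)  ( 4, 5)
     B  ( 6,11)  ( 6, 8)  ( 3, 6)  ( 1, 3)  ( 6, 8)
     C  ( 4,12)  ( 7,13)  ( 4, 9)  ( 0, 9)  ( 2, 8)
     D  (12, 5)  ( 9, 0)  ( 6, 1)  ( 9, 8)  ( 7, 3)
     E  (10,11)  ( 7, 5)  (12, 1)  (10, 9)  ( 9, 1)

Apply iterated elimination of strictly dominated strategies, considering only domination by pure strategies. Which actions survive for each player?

P1 drop A (E beats it: P:10>9 Q:7>6 R:12>9 S:10>2 T:9>4)
P1 drop B (D beats it: P:12>6 Q:9>6 R:6>3 S:9>1 T:7>6)
P1 drop C (D beats it: P:12>4 Q:9>7 R:6>4 S:9>0 T:7>2)
P2 drop Q (P beats it: D:5>0 E:11>5)
P2 drop R (P beats it: D:5>1 E:11>1)
P2 drop T (P beats it: D:5>3 E:11>1)
P1→{D,E} P2→{P,S}

Remaining: P1:{D,E} P2:{P,S}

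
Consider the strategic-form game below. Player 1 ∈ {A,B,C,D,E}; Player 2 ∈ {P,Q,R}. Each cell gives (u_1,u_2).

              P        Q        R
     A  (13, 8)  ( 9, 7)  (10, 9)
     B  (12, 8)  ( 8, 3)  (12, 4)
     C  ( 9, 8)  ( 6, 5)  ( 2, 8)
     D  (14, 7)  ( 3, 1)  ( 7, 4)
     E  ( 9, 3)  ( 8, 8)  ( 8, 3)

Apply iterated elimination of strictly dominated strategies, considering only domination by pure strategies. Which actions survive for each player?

P1 drop C (A beats it: P:13>9 Q:9>6 R:10>2)
P1 drop E (A beats it: P:13>9 Q:9>8 R:10>8)
P2 drop Q (P beats it: A:8>7 B:8>3 D:7>1)
P1→{A,B,D} P2→{P,R}

Remaining: P1:{A,B,D} P2:{P,R}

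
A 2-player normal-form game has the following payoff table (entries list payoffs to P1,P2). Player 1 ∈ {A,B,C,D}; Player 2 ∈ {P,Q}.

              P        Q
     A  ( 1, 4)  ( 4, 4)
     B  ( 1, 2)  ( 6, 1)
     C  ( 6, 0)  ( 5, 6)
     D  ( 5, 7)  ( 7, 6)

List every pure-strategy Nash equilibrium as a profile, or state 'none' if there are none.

(A,P): not NE [P1→C gives 6>1]
(A,Q): not NE [P1→D gives 7>4]
(B,P): not NE [P1→C gives 6>1]
(B,Q): not NE [P1→D gives 7>6; P2→P gives 2>1]
(C,P): not NE [P2→Q gives 6>0]
(C,Q): not NE [P1→D gives 7>5]
(D,P): not NE [P1→C gives 6>5]
(D,Q): not NE [P2→P gives 7>6]

PSNE: ∅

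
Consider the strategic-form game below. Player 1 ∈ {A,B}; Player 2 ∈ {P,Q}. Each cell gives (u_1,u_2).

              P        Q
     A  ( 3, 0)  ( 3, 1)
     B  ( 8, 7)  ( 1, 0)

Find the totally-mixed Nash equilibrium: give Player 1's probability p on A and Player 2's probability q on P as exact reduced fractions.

P1 indiff ⇒ q·3+(1-q)·3 = q·8+(1-q)·1 ⇒ q(-5) = (1-q)(-2) ⇒ q = 2/7
P2 indiff ⇒ p·0+(1-p)·7 = p·1+(1-p)·0 ⇒ p(-1) = (1-p)(-7) ⇒ p = 7/8

(p,q) = (7/8, 2/7)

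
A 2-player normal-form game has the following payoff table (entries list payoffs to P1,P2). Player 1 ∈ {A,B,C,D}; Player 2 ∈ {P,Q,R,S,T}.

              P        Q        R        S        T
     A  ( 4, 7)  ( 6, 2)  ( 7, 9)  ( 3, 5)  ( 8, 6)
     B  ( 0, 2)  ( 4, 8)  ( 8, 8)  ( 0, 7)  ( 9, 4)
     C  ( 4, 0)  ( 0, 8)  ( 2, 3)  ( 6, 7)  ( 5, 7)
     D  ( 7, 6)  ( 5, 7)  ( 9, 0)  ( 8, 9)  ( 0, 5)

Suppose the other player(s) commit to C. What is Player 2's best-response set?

u_2(P vs C) = 0
u_2(Q vs C) = 8
u_2(R vs C) = 3
u_2(S vs C) = 7
u_2(T vs C) = 7
max payoff 8 at {Q}

P2 best: {Q}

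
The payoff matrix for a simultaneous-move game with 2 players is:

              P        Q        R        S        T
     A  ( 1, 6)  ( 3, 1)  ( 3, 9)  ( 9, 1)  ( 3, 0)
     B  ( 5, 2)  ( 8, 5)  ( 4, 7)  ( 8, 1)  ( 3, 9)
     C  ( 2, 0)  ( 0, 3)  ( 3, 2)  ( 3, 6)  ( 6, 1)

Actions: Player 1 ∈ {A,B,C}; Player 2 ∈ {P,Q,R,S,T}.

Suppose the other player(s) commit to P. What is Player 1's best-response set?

P1 best: {B}

u_1(A vs P) = 1
u_1(B vs P) = 5
u_1(C vs P) = 2
max payoff 5 at {B}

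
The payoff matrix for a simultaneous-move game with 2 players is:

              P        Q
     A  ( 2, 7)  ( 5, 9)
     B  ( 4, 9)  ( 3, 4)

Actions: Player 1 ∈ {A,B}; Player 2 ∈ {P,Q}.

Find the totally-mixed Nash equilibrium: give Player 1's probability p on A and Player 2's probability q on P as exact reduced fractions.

P1 indiff ⇒ q·2+(1-q)·5 = q·4+(1-q)·3 ⇒ q(-2) = (1-q)(-2) ⇒ q = 1/2
P2 indiff ⇒ p·7+(1-p)·9 = p·9+(1-p)·4 ⇒ p(-2) = (1-p)(-5) ⇒ p = 5/7

(p,q) = (5/7, 1/2)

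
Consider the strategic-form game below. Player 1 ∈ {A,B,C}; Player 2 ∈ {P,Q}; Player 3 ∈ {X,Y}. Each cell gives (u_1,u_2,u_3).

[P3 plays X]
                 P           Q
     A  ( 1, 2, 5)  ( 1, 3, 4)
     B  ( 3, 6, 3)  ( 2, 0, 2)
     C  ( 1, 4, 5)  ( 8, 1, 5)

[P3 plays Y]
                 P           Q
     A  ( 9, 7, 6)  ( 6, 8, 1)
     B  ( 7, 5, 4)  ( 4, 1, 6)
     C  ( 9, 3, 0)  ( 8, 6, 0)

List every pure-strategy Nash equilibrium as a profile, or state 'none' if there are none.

PSNE: ∅

(A,P,X): not NE [P1→B gives 3>1; P2→Q gives 3>2; P3→Y gives 6>5]
(A,P,Y): not NE [P2→Q gives 8>7]
(A,Q,X): not NE [P1→C gives 8>1]
(A,Q,Y): not NE [P1→C gives 8>6; P3→X gives 4>1]
(B,P,X): not NE [P3→Y gives 4>3]
(B,P,Y): not NE [P1→C gives 9>7]
(B,Q,X): not NE [P1→C gives 8>2; P2→P gives 6>0; P3→Y gives 6>2]
(B,Q,Y): not NE [P1→C gives 8>4; P2→P gives 5>1]
(C,P,X): not NE [P1→B gives 3>1]
(C,P,Y): not NE [P2→Q gives 6>3; P3→X gives 5>0]
(C,Q,X): not NE [P2→P gives 4>1]
(C,Q,Y): not NE [P3→X gives 5>0]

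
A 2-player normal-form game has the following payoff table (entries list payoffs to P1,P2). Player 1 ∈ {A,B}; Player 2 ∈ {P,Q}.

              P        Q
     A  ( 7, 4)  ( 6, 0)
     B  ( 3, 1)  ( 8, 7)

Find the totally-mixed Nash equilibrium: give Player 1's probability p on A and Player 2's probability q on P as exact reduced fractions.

(p,q) = (3/5, 1/3)

P1 indiff ⇒ q·7+(1-q)·6 = q·3+(1-q)·8 ⇒ q(4) = (1-q)(2) ⇒ q = 1/3
P2 indiff ⇒ p·4+(1-p)·1 = p·0+(1-p)·7 ⇒ p(4) = (1-p)(6) ⇒ p = 3/5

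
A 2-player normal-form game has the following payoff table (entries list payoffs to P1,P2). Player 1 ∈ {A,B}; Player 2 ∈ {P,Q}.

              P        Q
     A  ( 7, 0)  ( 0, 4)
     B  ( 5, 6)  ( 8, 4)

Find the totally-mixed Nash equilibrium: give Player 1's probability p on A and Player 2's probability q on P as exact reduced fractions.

P1 indiff ⇒ q·7+(1-q)·0 = q·5+(1-q)·8 ⇒ q(2) = (1-q)(8) ⇒ q = 4/5
P2 indiff ⇒ p·0+(1-p)·6 = p·4+(1-p)·4 ⇒ p(-4) = (1-p)(-2) ⇒ p = 1/3

P1 mixes 1/3 on A; P2 mixes 4/5 on P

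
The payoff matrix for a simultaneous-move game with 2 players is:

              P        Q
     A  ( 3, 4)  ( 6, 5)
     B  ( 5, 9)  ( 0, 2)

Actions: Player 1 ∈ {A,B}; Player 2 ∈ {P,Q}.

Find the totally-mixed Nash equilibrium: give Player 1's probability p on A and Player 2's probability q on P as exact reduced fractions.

P1 indiff ⇒ q·3+(1-q)·6 = q·5+(1-q)·0 ⇒ q(-2) = (1-q)(-6) ⇒ q = 3/4
P2 indiff ⇒ p·4+(1-p)·9 = p·5+(1-p)·2 ⇒ p(-1) = (1-p)(-7) ⇒ p = 7/8

(p,q) = (7/8, 3/4)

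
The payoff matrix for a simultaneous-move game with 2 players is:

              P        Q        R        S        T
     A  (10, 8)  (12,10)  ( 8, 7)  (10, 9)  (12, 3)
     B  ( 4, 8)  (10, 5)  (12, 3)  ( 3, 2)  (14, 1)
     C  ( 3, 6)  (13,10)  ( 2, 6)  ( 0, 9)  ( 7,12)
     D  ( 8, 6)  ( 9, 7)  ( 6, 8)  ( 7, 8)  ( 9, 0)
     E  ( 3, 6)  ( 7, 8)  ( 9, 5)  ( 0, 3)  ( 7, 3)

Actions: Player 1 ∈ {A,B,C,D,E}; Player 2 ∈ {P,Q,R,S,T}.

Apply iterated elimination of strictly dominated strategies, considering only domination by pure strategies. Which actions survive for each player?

Survivors P1:{A,B,C} P2:{P,Q,T}

P1 drop D (A beats it: P:10>8 Q:12>9 R:8>6 S:10>7 T:12>9)
P1 drop E (B beats it: P:4>3 Q:10>7 R:12>9 S:3>0 T:14>7)
P2 drop R (Q beats it: A:10>7 B:5>3 C:10>6)
P2 drop S (Q beats it: A:10>9 B:5>2 C:10>9)
P1→{A,B,C} P2→{P,Q,T}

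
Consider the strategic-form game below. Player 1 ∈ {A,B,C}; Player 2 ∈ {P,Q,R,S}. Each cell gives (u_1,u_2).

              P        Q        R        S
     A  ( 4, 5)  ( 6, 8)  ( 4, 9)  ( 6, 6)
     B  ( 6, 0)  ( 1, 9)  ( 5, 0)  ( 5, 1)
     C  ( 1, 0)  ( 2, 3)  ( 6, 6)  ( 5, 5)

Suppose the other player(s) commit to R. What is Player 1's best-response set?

u_1(A vs R) = 4
u_1(B vs R) = 5
u_1(C vs R) = 6
max payoff 6 at {C}

argmax u_1 = {C}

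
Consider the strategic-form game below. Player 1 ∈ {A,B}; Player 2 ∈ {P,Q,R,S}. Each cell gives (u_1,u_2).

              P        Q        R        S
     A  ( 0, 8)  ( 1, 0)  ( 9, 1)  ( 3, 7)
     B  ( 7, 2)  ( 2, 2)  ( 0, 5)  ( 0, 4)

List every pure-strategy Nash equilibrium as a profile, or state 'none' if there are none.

Equilibria: none

(A,P): not NE [P1→B gives 7>0]
(A,Q): not NE [P1→B gives 2>1; P2→P gives 8>0]
(A,R): not NE [P2→P gives 8>1]
(A,S): not NE [P2→P gives 8>7]
(B,P): not NE [P2→R gives 5>2]
(B,Q): not NE [P2→R gives 5>2]
(B,R): not NE [P1→A gives 9>0]
(B,S): not NE [P1→A gives 3>0; P2→R gives 5>4]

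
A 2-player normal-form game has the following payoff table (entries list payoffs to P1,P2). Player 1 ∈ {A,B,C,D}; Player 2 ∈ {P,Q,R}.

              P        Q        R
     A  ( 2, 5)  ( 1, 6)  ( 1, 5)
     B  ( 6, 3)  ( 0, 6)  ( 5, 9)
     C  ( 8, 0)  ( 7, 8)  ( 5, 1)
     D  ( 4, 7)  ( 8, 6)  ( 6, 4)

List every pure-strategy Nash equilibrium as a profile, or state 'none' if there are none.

Equilibria: none

(A,P): not NE [P1→C gives 8>2; P2→Q gives 6>5]
(A,Q): not NE [P1→D gives 8>1]
(A,R): not NE [P1→D gives 6>1; P2→Q gives 6>5]
(B,P): not NE [P1→C gives 8>6; P2→R gives 9>3]
(B,Q): not NE [P1→D gives 8>0; P2→R gives 9>6]
(B,R): not NE [P1→D gives 6>5]
(C,P): not NE [P2→Q gives 8>0]
(C,Q): not NE [P1→D gives 8>7]
(C,R): not NE [P1→D gives 6>5; P2→Q gives 8>1]
(D,P): not NE [P1→C gives 8>4]
(D,Q): not NE [P2→P gives 7>6]
(D,R): not NE [P2→P gives 7>4]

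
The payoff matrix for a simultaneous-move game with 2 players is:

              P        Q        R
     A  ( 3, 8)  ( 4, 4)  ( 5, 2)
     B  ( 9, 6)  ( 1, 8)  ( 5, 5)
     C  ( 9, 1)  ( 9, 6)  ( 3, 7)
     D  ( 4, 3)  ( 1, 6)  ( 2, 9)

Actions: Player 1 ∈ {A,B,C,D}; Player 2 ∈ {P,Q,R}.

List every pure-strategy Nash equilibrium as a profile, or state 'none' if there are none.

(A,P): not NE [P1→C gives 9>3]
(A,Q): not NE [P1→C gives 9>4; P2→P gives 8>4]
(A,R): not NE [P2→P gives 8>2]
(B,P): not NE [P2→Q gives 8>6]
(B,Q): not NE [P1→C gives 9>1]
(B,R): not NE [P2→Q gives 8>5]
(C,P): not NE [P2→R gives 7>1]
(C,Q): not NE [P2→R gives 7>6]
(C,R): not NE [P1→B gives 5>3]
(D,P): not NE [P1→C gives 9>4; P2→R gives 9>3]
(D,Q): not NE [P1→C gives 9>1; P2→R gives 9>6]
(D,R): not NE [P1→B gives 5>2]

PSNE: ∅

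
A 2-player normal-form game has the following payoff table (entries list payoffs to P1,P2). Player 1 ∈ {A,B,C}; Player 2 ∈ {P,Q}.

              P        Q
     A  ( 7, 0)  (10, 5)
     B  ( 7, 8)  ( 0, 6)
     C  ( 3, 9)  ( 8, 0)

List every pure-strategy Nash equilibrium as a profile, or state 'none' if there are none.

Nash profiles: (A,Q), (B,P)

(A,P): not NE [P2→Q gives 5>0]
(A,Q): NE
(B,P): NE
(B,Q): not NE [P1→A gives 10>0; P2→P gives 8>6]
(C,P): not NE [P1→B gives 7>3]
(C,Q): not NE [P1→A gives 10>8; P2→P gives 9>0]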